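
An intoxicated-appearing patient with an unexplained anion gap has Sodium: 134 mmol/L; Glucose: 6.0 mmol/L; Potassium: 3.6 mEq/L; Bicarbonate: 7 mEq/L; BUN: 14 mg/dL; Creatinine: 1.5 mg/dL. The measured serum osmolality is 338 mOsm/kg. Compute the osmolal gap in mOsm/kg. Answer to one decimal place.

Calculated osmolality = 2·Na + glucose + BUN/2.8
= 2·134 + 6 + 14/2.8
= 268 + 6 + 5
= 279 mOsm/kg ≈ 279.0 mOsm/kg
Osmolar gap = measured − calculated = 338 − 279.0 = 59.0 mOsm/kg

59.0 mOsm/kg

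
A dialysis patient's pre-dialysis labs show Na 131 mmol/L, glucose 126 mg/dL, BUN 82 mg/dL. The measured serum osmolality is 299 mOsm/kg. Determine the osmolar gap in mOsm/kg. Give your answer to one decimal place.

0.7 mOsm/kg

Calculated osmolality = 2·Na + glucose/18 + BUN/2.8
= 2·131 + 126/18 + 82/2.8
= 262 + 7 + 29.29
= 298.29 mOsm/kg ≈ 298.3 mOsm/kg
Osmolar gap = measured − calculated = 299 − 298.3 = 0.7 mOsm/kg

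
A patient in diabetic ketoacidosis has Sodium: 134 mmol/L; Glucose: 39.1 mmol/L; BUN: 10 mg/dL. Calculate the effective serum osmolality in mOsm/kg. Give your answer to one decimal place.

307.1 mOsm/kg

Effective osmolality excludes urea (freely permeant across cell membranes):
2·Na + glucose
= 2·134 + 39.1
= 268 + 39.1
= 307.1 mOsm/kg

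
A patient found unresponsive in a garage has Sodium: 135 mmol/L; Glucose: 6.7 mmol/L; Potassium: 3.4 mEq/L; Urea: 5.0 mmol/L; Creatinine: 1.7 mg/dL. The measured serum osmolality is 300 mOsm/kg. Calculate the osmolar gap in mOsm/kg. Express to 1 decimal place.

18.3 mOsm/kg

Calculated osmolality = 2·Na + glucose + urea
= 2·135 + 6.7 + 5
= 270 + 6.70 + 5
= 281.7 mOsm/kg ≈ 281.7 mOsm/kg
Osmolar gap = measured − calculated = 300 − 281.7 = 18.3 mOsm/kg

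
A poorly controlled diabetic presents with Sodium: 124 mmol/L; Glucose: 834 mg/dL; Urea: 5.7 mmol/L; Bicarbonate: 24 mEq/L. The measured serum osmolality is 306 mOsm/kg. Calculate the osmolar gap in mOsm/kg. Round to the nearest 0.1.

Calculated osmolality = 2·Na + glucose/18 + urea
= 2·124 + 834/18 + 5.7
= 248 + 46.33 + 5.70
= 300.03 mOsm/kg ≈ 300.0 mOsm/kg
Osmolar gap = measured − calculated = 306 − 300.0 = 6.0 mOsm/kg

6.0 mOsm/kg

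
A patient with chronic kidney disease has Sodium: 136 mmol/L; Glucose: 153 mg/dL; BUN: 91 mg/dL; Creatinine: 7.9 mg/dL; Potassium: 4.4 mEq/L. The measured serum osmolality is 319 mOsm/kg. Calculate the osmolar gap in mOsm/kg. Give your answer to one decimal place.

6.0 mOsm/kg

Calculated osmolality = 2·Na + glucose/18 + BUN/2.8
= 2·136 + 153/18 + 91/2.8
= 272 + 8.50 + 32.50
= 313 mOsm/kg ≈ 313.0 mOsm/kg
Osmolar gap = measured − calculated = 319 − 313.0 = 6.0 mOsm/kg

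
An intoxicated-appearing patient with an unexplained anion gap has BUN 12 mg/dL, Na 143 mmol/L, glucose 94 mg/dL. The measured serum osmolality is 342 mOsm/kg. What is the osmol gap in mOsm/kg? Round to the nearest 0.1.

Calculated osmolality = 2·Na + glucose/18 + BUN/2.8
= 2·143 + 94/18 + 12/2.8
= 286 + 5.22 + 4.29
= 295.51 mOsm/kg ≈ 295.5 mOsm/kg
Osmolar gap = measured − calculated = 342 − 295.5 = 46.5 mOsm/kg

46.5 mOsm/kg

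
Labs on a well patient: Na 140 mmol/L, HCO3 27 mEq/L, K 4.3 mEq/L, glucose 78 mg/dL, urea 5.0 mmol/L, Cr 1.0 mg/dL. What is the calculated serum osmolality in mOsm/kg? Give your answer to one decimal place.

Calculated osmolality = 2·Na + glucose/18 + urea
= 2·140 + 78/18 + 5
= 280 + 4.33 + 5
= 289.33 mOsm/kg

289.3 mOsm/kg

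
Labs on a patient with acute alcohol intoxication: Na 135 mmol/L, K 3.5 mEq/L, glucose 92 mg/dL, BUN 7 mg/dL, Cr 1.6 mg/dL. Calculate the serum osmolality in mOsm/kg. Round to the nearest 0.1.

277.6 mOsm/kg

Calculated osmolality = 2·Na + glucose/18 + BUN/2.8
= 2·135 + 92/18 + 7/2.8
= 270 + 5.11 + 2.50
= 277.61 mOsm/kg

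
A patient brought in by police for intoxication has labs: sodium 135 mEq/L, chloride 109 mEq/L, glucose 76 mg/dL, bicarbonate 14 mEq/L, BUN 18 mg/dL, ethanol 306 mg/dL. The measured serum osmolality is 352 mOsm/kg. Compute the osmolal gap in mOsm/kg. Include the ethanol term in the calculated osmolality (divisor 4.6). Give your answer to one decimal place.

4.8 mOsm/kg

Calculated osmolality = 2·Na + glucose/18 + BUN/2.8 + ethanol/4.6
= 2·135 + 76/18 + 18/2.8 + 306/4.6
= 270 + 4.22 + 6.43 + 66.52
= 347.17 mOsm/kg ≈ 347.2 mOsm/kg
Osmolar gap = measured − calculated = 352 − 347.2 = 4.8 mOsm/kg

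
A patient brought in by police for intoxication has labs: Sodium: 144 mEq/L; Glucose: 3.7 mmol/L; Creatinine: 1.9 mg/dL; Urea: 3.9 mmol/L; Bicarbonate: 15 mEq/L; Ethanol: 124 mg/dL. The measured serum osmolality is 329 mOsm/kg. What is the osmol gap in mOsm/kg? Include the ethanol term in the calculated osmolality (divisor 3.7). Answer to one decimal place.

-0.1 mOsm/kg

Calculated osmolality = 2·Na + glucose + urea + ethanol/3.7
= 2·144 + 3.7 + 3.9 + 124/3.7
= 288 + 3.70 + 3.90 + 33.51
= 329.11 mOsm/kg ≈ 329.1 mOsm/kg
Osmolar gap = measured − calculated = 329 − 329.1 = -0.1 mOsm/kg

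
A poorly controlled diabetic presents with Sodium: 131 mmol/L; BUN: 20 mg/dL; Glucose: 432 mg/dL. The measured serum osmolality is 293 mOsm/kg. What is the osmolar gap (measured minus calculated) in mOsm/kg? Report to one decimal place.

-0.1 mOsm/kg

Calculated osmolality = 2·Na + glucose/18 + BUN/2.8
= 2·131 + 432/18 + 20/2.8
= 262 + 24 + 7.14
= 293.14 mOsm/kg ≈ 293.1 mOsm/kg
Osmolar gap = measured − calculated = 293 − 293.1 = -0.1 mOsm/kg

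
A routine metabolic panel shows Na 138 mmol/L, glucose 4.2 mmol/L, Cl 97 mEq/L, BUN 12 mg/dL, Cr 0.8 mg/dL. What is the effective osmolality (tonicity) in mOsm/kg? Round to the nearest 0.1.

280.2 mOsm/kg

Effective osmolality excludes urea (freely permeant across cell membranes):
2·Na + glucose
= 2·138 + 4.2
= 276 + 4.2
= 280.2 mOsm/kg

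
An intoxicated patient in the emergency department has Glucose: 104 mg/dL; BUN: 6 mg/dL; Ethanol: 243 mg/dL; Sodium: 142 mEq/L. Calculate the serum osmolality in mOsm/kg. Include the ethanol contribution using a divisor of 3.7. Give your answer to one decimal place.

357.6 mOsm/kg

Calculated osmolality = 2·Na + glucose/18 + BUN/2.8 + ethanol/3.7
= 2·142 + 104/18 + 6/2.8 + 243/3.7
= 284 + 5.78 + 2.14 + 65.68
= 357.6 mOsm/kg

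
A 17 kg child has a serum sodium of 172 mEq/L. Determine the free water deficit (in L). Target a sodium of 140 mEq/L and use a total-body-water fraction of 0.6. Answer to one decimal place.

2.3 L

TBW = 0.6 · 17 = 10.2 L
Free water deficit = TBW · (Na/140 − 1)
= 10.2 · (172/140 − 1)
= 10.2 · 0.2286
= 2.33 L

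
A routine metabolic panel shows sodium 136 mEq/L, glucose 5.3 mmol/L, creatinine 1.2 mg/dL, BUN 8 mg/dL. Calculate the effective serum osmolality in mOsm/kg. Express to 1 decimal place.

Effective osmolality excludes urea (freely permeant across cell membranes):
2·Na + glucose
= 2·136 + 5.3
= 272 + 5.3
= 277.3 mOsm/kg

277.3 mOsm/kg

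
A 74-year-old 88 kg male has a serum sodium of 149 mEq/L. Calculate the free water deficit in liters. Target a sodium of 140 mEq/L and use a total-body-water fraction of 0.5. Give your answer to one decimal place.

2.8 L

TBW = 0.5 · 88 = 44 L
Free water deficit = TBW · (Na/140 − 1)
= 44 · (149/140 − 1)
= 44 · 0.0643
= 2.83 L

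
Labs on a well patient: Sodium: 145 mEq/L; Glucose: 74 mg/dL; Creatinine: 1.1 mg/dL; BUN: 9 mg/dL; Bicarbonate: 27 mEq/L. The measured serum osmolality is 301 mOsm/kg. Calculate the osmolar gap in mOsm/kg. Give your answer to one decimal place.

Calculated osmolality = 2·Na + glucose/18 + BUN/2.8
= 2·145 + 74/18 + 9/2.8
= 290 + 4.11 + 3.21
= 297.32 mOsm/kg ≈ 297.3 mOsm/kg
Osmolar gap = measured − calculated = 301 − 297.3 = 3.7 mOsm/kg

3.7 mOsm/kg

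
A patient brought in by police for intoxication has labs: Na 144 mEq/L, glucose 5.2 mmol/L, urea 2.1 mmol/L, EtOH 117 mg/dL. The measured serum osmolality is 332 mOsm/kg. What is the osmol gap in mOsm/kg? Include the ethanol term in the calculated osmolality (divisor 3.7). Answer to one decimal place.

Calculated osmolality = 2·Na + glucose + urea + ethanol/3.7
= 2·144 + 5.2 + 2.1 + 117/3.7
= 288 + 5.20 + 2.10 + 31.62
= 326.92 mOsm/kg ≈ 326.9 mOsm/kg
Osmolar gap = measured − calculated = 332 − 326.9 = 5.1 mOsm/kg

5.1 mOsm/kg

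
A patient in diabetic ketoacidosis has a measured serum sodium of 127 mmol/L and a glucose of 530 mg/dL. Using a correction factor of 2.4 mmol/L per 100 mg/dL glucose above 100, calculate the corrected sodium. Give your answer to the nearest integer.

Corrected Na = measured Na + 2.4 · (glucose − 100)/100
= 127 + 2.4 · (530 − 100)/100
= 127 + 10.3
= 137.3 mmol/L

137 mmol/L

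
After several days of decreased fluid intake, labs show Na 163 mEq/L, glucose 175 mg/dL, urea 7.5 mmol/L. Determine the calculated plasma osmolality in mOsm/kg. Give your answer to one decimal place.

343.2 mOsm/kg

Calculated osmolality = 2·Na + glucose/18 + urea
= 2·163 + 175/18 + 7.5
= 326 + 9.72 + 7.50
= 343.22 mOsm/kg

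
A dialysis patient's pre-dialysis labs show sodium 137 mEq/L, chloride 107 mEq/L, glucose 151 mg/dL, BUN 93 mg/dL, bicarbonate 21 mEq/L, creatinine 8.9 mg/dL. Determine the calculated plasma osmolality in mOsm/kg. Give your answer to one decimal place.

315.6 mOsm/kg

Calculated osmolality = 2·Na + glucose/18 + BUN/2.8
= 2·137 + 151/18 + 93/2.8
= 274 + 8.39 + 33.21
= 315.6 mOsm/kg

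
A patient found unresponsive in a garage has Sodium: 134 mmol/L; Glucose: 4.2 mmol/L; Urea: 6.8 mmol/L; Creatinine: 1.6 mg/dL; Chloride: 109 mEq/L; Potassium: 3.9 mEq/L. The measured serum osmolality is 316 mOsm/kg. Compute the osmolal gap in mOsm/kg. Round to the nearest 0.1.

37.0 mOsm/kg

Calculated osmolality = 2·Na + glucose + urea
= 2·134 + 4.2 + 6.8
= 268 + 4.20 + 6.80
= 279 mOsm/kg ≈ 279.0 mOsm/kg
Osmolar gap = measured − calculated = 316 − 279.0 = 37.0 mOsm/kg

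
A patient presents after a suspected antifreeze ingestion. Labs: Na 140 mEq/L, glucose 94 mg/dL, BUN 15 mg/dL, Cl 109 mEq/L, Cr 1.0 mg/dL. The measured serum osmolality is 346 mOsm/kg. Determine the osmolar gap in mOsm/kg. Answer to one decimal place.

Calculated osmolality = 2·Na + glucose/18 + BUN/2.8
= 2·140 + 94/18 + 15/2.8
= 280 + 5.22 + 5.36
= 290.58 mOsm/kg ≈ 290.6 mOsm/kg
Osmolar gap = measured − calculated = 346 − 290.6 = 55.4 mOsm/kg

55.4 mOsm/kg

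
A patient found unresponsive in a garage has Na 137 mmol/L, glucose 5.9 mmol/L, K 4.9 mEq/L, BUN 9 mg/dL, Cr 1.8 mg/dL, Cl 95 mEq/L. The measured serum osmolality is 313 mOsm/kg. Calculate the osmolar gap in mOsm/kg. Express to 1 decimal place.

Calculated osmolality = 2·Na + glucose + BUN/2.8
= 2·137 + 5.9 + 9/2.8
= 274 + 5.90 + 3.21
= 283.11 mOsm/kg ≈ 283.1 mOsm/kg
Osmolar gap = measured − calculated = 313 − 283.1 = 29.9 mOsm/kg

29.9 mOsm/kg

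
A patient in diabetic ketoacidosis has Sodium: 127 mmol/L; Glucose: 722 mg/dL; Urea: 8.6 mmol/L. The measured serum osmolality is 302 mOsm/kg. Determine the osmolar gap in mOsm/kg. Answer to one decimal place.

Calculated osmolality = 2·Na + glucose/18 + urea
= 2·127 + 722/18 + 8.6
= 254 + 40.11 + 8.60
= 302.71 mOsm/kg ≈ 302.7 mOsm/kg
Osmolar gap = measured − calculated = 302 − 302.7 = -0.7 mOsm/kg

-0.7 mOsm/kg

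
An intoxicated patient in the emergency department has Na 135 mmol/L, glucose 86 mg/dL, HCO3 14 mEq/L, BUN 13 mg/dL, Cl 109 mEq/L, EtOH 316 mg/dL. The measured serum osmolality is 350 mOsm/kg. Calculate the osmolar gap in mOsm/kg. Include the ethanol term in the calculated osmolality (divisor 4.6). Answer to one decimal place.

Calculated osmolality = 2·Na + glucose/18 + BUN/2.8 + ethanol/4.6
= 2·135 + 86/18 + 13/2.8 + 316/4.6
= 270 + 4.78 + 4.64 + 68.70
= 348.12 mOsm/kg ≈ 348.1 mOsm/kg
Osmolar gap = measured − calculated = 350 − 348.1 = 1.9 mOsm/kg

1.9 mOsm/kg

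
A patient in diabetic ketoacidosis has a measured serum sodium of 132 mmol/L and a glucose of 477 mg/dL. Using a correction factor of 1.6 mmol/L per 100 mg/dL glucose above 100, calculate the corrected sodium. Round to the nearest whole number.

Corrected Na = measured Na + 1.6 · (glucose − 100)/100
= 132 + 1.6 · (477 − 100)/100
= 132 + 6
= 138 mmol/L

138 mmol/L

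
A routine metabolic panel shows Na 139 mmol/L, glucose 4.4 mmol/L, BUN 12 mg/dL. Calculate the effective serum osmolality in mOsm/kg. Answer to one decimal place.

Effective osmolality excludes urea (freely permeant across cell membranes):
2·Na + glucose
= 2·139 + 4.4
= 278 + 4.4
= 282.4 mOsm/kg

282.4 mOsm/kg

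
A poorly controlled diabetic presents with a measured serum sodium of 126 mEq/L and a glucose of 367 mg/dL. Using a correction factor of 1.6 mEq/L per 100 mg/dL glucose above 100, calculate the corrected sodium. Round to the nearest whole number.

Corrected Na = measured Na + 1.6 · (glucose − 100)/100
= 126 + 1.6 · (367 − 100)/100
= 126 + 4.3
= 130.3 mEq/L

130 mEq/L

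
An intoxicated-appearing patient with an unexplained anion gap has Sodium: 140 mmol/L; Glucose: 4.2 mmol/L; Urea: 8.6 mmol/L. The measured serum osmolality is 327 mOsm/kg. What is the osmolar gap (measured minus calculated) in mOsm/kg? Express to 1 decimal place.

Calculated osmolality = 2·Na + glucose + urea
= 2·140 + 4.2 + 8.6
= 280 + 4.20 + 8.60
= 292.8 mOsm/kg ≈ 292.8 mOsm/kg
Osmolar gap = measured − calculated = 327 − 292.8 = 34.2 mOsm/kg

34.2 mOsm/kg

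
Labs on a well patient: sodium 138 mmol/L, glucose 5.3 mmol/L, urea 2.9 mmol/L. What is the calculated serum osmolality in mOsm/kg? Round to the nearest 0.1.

284.2 mOsm/kg

Calculated osmolality = 2·Na + glucose + urea
= 2·138 + 5.3 + 2.9
= 276 + 5.30 + 2.90
= 284.2 mOsm/kg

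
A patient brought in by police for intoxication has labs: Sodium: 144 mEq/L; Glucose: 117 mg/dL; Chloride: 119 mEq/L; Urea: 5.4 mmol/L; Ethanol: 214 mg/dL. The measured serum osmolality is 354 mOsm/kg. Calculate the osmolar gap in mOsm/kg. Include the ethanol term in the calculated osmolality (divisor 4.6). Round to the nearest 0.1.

Calculated osmolality = 2·Na + glucose/18 + urea + ethanol/4.6
= 2·144 + 117/18 + 5.4 + 214/4.6
= 288 + 6.50 + 5.40 + 46.52
= 346.42 mOsm/kg ≈ 346.4 mOsm/kg
Osmolar gap = measured − calculated = 354 − 346.4 = 7.6 mOsm/kg

7.6 mOsm/kg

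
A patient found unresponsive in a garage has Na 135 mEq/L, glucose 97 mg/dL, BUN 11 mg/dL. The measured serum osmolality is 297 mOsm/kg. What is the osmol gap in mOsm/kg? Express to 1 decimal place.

Calculated osmolality = 2·Na + glucose/18 + BUN/2.8
= 2·135 + 97/18 + 11/2.8
= 270 + 5.39 + 3.93
= 279.32 mOsm/kg ≈ 279.3 mOsm/kg
Osmolar gap = measured − calculated = 297 − 279.3 = 17.7 mOsm/kg

17.7 mOsm/kg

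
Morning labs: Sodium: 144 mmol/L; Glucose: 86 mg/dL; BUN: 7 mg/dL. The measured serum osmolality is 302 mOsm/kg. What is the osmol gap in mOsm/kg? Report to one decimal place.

Calculated osmolality = 2·Na + glucose/18 + BUN/2.8
= 2·144 + 86/18 + 7/2.8
= 288 + 4.78 + 2.50
= 295.28 mOsm/kg ≈ 295.3 mOsm/kg
Osmolar gap = measured − calculated = 302 − 295.3 = 6.7 mOsm/kg

6.7 mOsm/kg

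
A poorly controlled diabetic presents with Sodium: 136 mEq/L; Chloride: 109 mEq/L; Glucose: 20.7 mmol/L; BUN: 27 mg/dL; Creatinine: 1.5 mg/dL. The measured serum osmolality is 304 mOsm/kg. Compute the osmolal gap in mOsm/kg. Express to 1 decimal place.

Calculated osmolality = 2·Na + glucose + BUN/2.8
= 2·136 + 20.7 + 27/2.8
= 272 + 20.70 + 9.64
= 302.34 mOsm/kg ≈ 302.3 mOsm/kg
Osmolar gap = measured − calculated = 304 − 302.3 = 1.7 mOsm/kg

1.7 mOsm/kg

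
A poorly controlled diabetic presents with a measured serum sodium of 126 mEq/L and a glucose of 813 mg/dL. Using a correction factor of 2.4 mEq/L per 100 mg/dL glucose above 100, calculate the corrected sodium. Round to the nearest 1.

143 mEq/L

Corrected Na = measured Na + 2.4 · (glucose − 100)/100
= 126 + 2.4 · (813 − 100)/100
= 126 + 17.1
= 143.1 mEq/L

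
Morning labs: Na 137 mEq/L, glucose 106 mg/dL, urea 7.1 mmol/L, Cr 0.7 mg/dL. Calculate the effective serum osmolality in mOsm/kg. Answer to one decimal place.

Effective osmolality excludes urea (freely permeant across cell membranes):
2·Na + glucose/18
= 2·137 + 106/18
= 274 + 5.89
= 279.89 mOsm/kg

279.9 mOsm/kg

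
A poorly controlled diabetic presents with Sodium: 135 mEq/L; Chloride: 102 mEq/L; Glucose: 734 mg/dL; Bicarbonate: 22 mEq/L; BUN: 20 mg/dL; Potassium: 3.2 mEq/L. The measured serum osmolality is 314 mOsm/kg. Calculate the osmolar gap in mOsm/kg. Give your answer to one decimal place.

-3.9 mOsm/kg

Calculated osmolality = 2·Na + glucose/18 + BUN/2.8
= 2·135 + 734/18 + 20/2.8
= 270 + 40.78 + 7.14
= 317.92 mOsm/kg ≈ 317.9 mOsm/kg
Osmolar gap = measured − calculated = 314 − 317.9 = -3.9 mOsm/kg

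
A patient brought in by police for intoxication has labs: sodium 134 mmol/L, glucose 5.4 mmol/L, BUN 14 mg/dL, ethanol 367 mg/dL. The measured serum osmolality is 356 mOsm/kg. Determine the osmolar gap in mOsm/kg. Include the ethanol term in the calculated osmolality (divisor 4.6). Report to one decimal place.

Calculated osmolality = 2·Na + glucose + BUN/2.8 + ethanol/4.6
= 2·134 + 5.4 + 14/2.8 + 367/4.6
= 268 + 5.40 + 5 + 79.78
= 358.18 mOsm/kg ≈ 358.2 mOsm/kg
Osmolar gap = measured − calculated = 356 − 358.2 = -2.2 mOsm/kg

-2.2 mOsm/kg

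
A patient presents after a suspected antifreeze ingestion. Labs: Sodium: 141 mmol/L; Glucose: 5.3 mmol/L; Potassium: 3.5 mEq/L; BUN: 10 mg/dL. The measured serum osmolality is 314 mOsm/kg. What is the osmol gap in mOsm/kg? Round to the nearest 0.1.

23.1 mOsm/kg

Calculated osmolality = 2·Na + glucose + BUN/2.8
= 2·141 + 5.3 + 10/2.8
= 282 + 5.30 + 3.57
= 290.87 mOsm/kg ≈ 290.9 mOsm/kg
Osmolar gap = measured − calculated = 314 − 290.9 = 23.1 mOsm/kg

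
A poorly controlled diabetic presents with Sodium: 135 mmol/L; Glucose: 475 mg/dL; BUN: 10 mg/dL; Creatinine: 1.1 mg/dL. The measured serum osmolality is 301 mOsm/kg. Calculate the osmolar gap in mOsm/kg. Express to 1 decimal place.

Calculated osmolality = 2·Na + glucose/18 + BUN/2.8
= 2·135 + 475/18 + 10/2.8
= 270 + 26.39 + 3.57
= 299.96 mOsm/kg ≈ 300.0 mOsm/kg
Osmolar gap = measured − calculated = 301 − 300.0 = 1.0 mOsm/kg

1.0 mOsm/kg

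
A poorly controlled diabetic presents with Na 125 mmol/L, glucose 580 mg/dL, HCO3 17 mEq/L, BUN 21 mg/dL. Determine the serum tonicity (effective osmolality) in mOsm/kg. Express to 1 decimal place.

282.2 mOsm/kg

Effective osmolality excludes urea (freely permeant across cell membranes):
2·Na + glucose/18
= 2·125 + 580/18
= 250 + 32.22
= 282.22 mOsm/kg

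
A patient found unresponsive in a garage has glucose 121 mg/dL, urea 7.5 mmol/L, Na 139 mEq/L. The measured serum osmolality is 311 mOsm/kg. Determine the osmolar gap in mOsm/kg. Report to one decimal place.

Calculated osmolality = 2·Na + glucose/18 + urea
= 2·139 + 121/18 + 7.5
= 278 + 6.72 + 7.50
= 292.22 mOsm/kg ≈ 292.2 mOsm/kg
Osmolar gap = measured − calculated = 311 − 292.2 = 18.8 mOsm/kg

18.8 mOsm/kg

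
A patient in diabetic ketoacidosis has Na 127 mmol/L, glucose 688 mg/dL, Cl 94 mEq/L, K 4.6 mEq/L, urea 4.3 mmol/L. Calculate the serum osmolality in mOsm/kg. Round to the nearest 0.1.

Calculated osmolality = 2·Na + glucose/18 + urea
= 2·127 + 688/18 + 4.3
= 254 + 38.22 + 4.30
= 296.52 mOsm/kg

296.5 mOsm/kg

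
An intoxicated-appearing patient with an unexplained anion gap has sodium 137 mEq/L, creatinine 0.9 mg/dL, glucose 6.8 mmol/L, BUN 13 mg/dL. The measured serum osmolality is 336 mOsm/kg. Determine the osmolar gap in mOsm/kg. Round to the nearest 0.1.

50.6 mOsm/kg

Calculated osmolality = 2·Na + glucose + BUN/2.8
= 2·137 + 6.8 + 13/2.8
= 274 + 6.80 + 4.64
= 285.44 mOsm/kg ≈ 285.4 mOsm/kg
Osmolar gap = measured − calculated = 336 − 285.4 = 50.6 mOsm/kg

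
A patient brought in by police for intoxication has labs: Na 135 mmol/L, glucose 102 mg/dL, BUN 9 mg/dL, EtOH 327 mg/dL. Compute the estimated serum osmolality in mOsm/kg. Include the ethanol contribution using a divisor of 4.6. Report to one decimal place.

Calculated osmolality = 2·Na + glucose/18 + BUN/2.8 + ethanol/4.6
= 2·135 + 102/18 + 9/2.8 + 327/4.6
= 270 + 5.67 + 3.21 + 71.09
= 349.97 mOsm/kg

350.0 mOsm/kg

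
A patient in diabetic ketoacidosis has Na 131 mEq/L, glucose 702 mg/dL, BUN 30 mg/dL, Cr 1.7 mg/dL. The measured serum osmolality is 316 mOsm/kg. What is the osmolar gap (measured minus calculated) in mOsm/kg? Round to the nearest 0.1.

4.3 mOsm/kg

Calculated osmolality = 2·Na + glucose/18 + BUN/2.8
= 2·131 + 702/18 + 30/2.8
= 262 + 39 + 10.71
= 311.71 mOsm/kg ≈ 311.7 mOsm/kg
Osmolar gap = measured − calculated = 316 − 311.7 = 4.3 mOsm/kg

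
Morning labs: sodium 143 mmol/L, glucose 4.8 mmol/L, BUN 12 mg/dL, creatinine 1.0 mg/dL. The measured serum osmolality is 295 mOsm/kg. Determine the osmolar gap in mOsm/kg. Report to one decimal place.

Calculated osmolality = 2·Na + glucose + BUN/2.8
= 2·143 + 4.8 + 12/2.8
= 286 + 4.80 + 4.29
= 295.09 mOsm/kg ≈ 295.1 mOsm/kg
Osmolar gap = measured − calculated = 295 − 295.1 = -0.1 mOsm/kg

-0.1 mOsm/kg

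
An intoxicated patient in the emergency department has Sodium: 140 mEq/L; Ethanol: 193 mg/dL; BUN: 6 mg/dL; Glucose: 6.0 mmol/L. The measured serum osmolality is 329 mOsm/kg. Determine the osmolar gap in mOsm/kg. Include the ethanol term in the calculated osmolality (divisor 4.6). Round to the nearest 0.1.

Calculated osmolality = 2·Na + glucose + BUN/2.8 + ethanol/4.6
= 2·140 + 6 + 6/2.8 + 193/4.6
= 280 + 6 + 2.14 + 41.96
= 330.1 mOsm/kg ≈ 330.1 mOsm/kg
Osmolar gap = measured − calculated = 329 − 330.1 = -1.1 mOsm/kg

-1.1 mOsm/kg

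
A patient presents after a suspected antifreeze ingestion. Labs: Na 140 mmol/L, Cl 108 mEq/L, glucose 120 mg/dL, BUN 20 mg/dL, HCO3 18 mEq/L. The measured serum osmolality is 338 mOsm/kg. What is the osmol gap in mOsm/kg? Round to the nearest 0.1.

Calculated osmolality = 2·Na + glucose/18 + BUN/2.8
= 2·140 + 120/18 + 20/2.8
= 280 + 6.67 + 7.14
= 293.81 mOsm/kg ≈ 293.8 mOsm/kg
Osmolar gap = measured − calculated = 338 − 293.8 = 44.2 mOsm/kg

44.2 mOsm/kg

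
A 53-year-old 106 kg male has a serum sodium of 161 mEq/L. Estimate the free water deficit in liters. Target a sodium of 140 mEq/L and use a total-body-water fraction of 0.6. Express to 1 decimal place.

TBW = 0.6 · 106 = 63.6 L
Free water deficit = TBW · (Na/140 − 1)
= 63.6 · (161/140 − 1)
= 63.6 · 0.15
= 9.54 L

9.5 L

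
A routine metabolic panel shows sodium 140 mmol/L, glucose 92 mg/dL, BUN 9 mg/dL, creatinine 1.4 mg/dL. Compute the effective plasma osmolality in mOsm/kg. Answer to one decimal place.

285.1 mOsm/kg

Effective osmolality excludes urea (freely permeant across cell membranes):
2·Na + glucose/18
= 2·140 + 92/18
= 280 + 5.11
= 285.11 mOsm/kg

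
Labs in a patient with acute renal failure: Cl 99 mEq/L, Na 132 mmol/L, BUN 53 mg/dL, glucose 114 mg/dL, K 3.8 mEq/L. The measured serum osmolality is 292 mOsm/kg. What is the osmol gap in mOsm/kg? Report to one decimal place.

2.7 mOsm/kg

Calculated osmolality = 2·Na + glucose/18 + BUN/2.8
= 2·132 + 114/18 + 53/2.8
= 264 + 6.33 + 18.93
= 289.26 mOsm/kg ≈ 289.3 mOsm/kg
Osmolar gap = measured − calculated = 292 − 289.3 = 2.7 mOsm/kg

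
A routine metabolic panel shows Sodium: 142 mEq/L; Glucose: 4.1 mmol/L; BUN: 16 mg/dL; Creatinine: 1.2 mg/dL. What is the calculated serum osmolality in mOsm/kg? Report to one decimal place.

Calculated osmolality = 2·Na + glucose + BUN/2.8
= 2·142 + 4.1 + 16/2.8
= 284 + 4.10 + 5.71
= 293.81 mOsm/kg

293.8 mOsm/kg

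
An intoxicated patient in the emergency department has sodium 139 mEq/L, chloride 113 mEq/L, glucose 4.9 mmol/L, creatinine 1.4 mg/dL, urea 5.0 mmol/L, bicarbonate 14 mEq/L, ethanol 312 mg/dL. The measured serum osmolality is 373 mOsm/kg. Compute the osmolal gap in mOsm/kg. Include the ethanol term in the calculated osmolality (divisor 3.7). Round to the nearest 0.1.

Calculated osmolality = 2·Na + glucose + urea + ethanol/3.7
= 2·139 + 4.9 + 5 + 312/3.7
= 278 + 4.90 + 5 + 84.32
= 372.22 mOsm/kg ≈ 372.2 mOsm/kg
Osmolar gap = measured − calculated = 373 − 372.2 = 0.8 mOsm/kg

0.8 mOsm/kg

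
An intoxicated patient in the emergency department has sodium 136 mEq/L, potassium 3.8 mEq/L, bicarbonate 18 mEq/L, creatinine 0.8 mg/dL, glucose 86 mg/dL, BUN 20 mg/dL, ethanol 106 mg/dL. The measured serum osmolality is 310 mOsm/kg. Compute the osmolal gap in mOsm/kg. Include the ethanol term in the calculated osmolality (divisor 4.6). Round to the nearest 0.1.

3.0 mOsm/kg

Calculated osmolality = 2·Na + glucose/18 + BUN/2.8 + ethanol/4.6
= 2·136 + 86/18 + 20/2.8 + 106/4.6
= 272 + 4.78 + 7.14 + 23.04
= 306.96 mOsm/kg ≈ 307.0 mOsm/kg
Osmolar gap = measured − calculated = 310 − 307.0 = 3.0 mOsm/kg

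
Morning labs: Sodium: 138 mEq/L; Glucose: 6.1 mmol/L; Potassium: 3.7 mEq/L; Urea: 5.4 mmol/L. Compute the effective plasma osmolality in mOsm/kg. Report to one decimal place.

Effective osmolality excludes urea (freely permeant across cell membranes):
2·Na + glucose
= 2·138 + 6.1
= 276 + 6.1
= 282.1 mOsm/kg

282.1 mOsm/kg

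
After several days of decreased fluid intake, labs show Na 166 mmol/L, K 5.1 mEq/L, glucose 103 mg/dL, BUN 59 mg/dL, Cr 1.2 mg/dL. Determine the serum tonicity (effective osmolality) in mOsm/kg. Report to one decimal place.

337.7 mOsm/kg

Effective osmolality excludes urea (freely permeant across cell membranes):
2·Na + glucose/18
= 2·166 + 103/18
= 332 + 5.72
= 337.72 mOsm/kg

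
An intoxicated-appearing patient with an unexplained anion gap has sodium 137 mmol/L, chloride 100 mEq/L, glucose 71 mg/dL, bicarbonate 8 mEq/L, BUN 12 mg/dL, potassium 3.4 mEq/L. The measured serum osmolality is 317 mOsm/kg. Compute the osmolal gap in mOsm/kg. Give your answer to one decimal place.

Calculated osmolality = 2·Na + glucose/18 + BUN/2.8
= 2·137 + 71/18 + 12/2.8
= 274 + 3.94 + 4.29
= 282.23 mOsm/kg ≈ 282.2 mOsm/kg
Osmolar gap = measured − calculated = 317 − 282.2 = 34.8 mOsm/kg

34.8 mOsm/kg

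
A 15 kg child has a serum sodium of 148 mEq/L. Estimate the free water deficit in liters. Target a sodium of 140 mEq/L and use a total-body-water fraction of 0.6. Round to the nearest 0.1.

TBW = 0.6 · 15 = 9 L
Free water deficit = TBW · (Na/140 − 1)
= 9 · (148/140 − 1)
= 9 · 0.0571
= 0.51 L

0.5 L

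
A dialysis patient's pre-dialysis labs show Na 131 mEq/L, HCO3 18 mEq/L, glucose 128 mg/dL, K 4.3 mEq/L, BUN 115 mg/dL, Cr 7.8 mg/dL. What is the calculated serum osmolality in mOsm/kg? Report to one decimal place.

Calculated osmolality = 2·Na + glucose/18 + BUN/2.8
= 2·131 + 128/18 + 115/2.8
= 262 + 7.11 + 41.07
= 310.18 mOsm/kg

310.2 mOsm/kg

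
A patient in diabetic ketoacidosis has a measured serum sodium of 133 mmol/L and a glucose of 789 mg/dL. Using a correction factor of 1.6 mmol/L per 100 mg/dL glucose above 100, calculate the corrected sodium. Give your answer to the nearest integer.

144 mmol/L

Corrected Na = measured Na + 1.6 · (glucose − 100)/100
= 133 + 1.6 · (789 − 100)/100
= 133 + 11
= 144 mmol/L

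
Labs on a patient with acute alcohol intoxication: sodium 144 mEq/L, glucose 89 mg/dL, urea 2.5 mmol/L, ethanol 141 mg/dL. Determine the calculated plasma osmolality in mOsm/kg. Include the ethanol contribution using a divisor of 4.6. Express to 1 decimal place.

326.1 mOsm/kg

Calculated osmolality = 2·Na + glucose/18 + urea + ethanol/4.6
= 2·144 + 89/18 + 2.5 + 141/4.6
= 288 + 4.94 + 2.50 + 30.65
= 326.09 mOsm/kg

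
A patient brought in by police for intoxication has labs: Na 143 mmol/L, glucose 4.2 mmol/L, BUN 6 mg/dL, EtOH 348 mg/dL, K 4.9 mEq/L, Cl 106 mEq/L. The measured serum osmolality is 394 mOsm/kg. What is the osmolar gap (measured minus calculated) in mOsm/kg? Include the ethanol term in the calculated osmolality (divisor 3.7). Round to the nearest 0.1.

Calculated osmolality = 2·Na + glucose + BUN/2.8 + ethanol/3.7
= 2·143 + 4.2 + 6/2.8 + 348/3.7
= 286 + 4.20 + 2.14 + 94.05
= 386.39 mOsm/kg ≈ 386.4 mOsm/kg
Osmolar gap = measured − calculated = 394 − 386.4 = 7.6 mOsm/kg

7.6 mOsm/kg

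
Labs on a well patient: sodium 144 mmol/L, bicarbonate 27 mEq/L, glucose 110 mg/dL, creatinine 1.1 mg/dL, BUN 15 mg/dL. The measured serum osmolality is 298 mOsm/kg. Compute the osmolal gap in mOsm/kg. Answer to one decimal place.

-1.5 mOsm/kg

Calculated osmolality = 2·Na + glucose/18 + BUN/2.8
= 2·144 + 110/18 + 15/2.8
= 288 + 6.11 + 5.36
= 299.47 mOsm/kg ≈ 299.5 mOsm/kg
Osmolar gap = measured − calculated = 298 − 299.5 = -1.5 mOsm/kg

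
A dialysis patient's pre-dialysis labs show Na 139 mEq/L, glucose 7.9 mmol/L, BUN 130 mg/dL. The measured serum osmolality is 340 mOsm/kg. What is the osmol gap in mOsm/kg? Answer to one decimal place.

7.7 mOsm/kg

Calculated osmolality = 2·Na + glucose + BUN/2.8
= 2·139 + 7.9 + 130/2.8
= 278 + 7.90 + 46.43
= 332.33 mOsm/kg ≈ 332.3 mOsm/kg
Osmolar gap = measured − calculated = 340 − 332.3 = 7.7 mOsm/kg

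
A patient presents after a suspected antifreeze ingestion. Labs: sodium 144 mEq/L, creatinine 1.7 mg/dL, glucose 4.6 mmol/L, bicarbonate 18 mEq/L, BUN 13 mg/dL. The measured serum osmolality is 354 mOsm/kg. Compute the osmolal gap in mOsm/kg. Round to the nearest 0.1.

Calculated osmolality = 2·Na + glucose + BUN/2.8
= 2·144 + 4.6 + 13/2.8
= 288 + 4.60 + 4.64
= 297.24 mOsm/kg ≈ 297.2 mOsm/kg
Osmolar gap = measured − calculated = 354 − 297.2 = 56.8 mOsm/kg

56.8 mOsm/kg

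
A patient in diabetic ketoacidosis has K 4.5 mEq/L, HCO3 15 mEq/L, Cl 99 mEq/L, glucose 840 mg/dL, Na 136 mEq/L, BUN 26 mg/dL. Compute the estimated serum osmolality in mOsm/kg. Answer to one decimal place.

328.0 mOsm/kg

Calculated osmolality = 2·Na + glucose/18 + BUN/2.8
= 2·136 + 840/18 + 26/2.8
= 272 + 46.67 + 9.29
= 327.96 mOsm/kg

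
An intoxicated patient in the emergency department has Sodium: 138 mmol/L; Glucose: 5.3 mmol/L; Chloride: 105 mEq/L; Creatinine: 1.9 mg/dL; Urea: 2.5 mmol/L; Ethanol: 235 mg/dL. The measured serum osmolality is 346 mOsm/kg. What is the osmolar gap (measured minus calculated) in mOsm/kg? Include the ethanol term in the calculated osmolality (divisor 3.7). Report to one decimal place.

-1.3 mOsm/kg

Calculated osmolality = 2·Na + glucose + urea + ethanol/3.7
= 2·138 + 5.3 + 2.5 + 235/3.7
= 276 + 5.30 + 2.50 + 63.51
= 347.31 mOsm/kg ≈ 347.3 mOsm/kg
Osmolar gap = measured − calculated = 346 − 347.3 = -1.3 mOsm/kg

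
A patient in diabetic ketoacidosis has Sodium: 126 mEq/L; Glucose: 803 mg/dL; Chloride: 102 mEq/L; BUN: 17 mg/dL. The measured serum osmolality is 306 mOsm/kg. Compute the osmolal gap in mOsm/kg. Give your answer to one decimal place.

Calculated osmolality = 2·Na + glucose/18 + BUN/2.8
= 2·126 + 803/18 + 17/2.8
= 252 + 44.61 + 6.07
= 302.68 mOsm/kg ≈ 302.7 mOsm/kg
Osmolar gap = measured − calculated = 306 − 302.7 = 3.3 mOsm/kg

3.3 mOsm/kg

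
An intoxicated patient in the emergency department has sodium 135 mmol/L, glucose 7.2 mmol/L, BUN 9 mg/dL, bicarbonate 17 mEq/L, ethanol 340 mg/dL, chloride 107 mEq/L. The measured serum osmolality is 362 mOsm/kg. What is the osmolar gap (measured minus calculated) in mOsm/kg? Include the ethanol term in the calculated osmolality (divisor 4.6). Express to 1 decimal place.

7.7 mOsm/kg

Calculated osmolality = 2·Na + glucose + BUN/2.8 + ethanol/4.6
= 2·135 + 7.2 + 9/2.8 + 340/4.6
= 270 + 7.20 + 3.21 + 73.91
= 354.32 mOsm/kg ≈ 354.3 mOsm/kg
Osmolar gap = measured − calculated = 362 − 354.3 = 7.7 mOsm/kg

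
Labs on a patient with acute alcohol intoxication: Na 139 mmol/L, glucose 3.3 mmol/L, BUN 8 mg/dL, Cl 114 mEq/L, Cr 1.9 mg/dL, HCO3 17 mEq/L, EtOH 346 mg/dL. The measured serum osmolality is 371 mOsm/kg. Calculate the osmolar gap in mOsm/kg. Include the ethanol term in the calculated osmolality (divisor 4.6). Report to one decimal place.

Calculated osmolality = 2·Na + glucose + BUN/2.8 + ethanol/4.6
= 2·139 + 3.3 + 8/2.8 + 346/4.6
= 278 + 3.30 + 2.86 + 75.22
= 359.38 mOsm/kg ≈ 359.4 mOsm/kg
Osmolar gap = measured − calculated = 371 − 359.4 = 11.6 mOsm/kg

11.6 mOsm/kg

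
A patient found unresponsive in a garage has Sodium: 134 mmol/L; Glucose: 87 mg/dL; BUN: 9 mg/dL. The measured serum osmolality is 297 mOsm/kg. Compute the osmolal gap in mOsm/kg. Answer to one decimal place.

Calculated osmolality = 2·Na + glucose/18 + BUN/2.8
= 2·134 + 87/18 + 9/2.8
= 268 + 4.83 + 3.21
= 276.04 mOsm/kg ≈ 276.0 mOsm/kg
Osmolar gap = measured − calculated = 297 − 276.0 = 21.0 mOsm/kg

21.0 mOsm/kg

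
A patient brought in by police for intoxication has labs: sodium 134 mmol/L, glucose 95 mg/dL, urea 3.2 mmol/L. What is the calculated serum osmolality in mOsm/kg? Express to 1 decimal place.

Calculated osmolality = 2·Na + glucose/18 + urea
= 2·134 + 95/18 + 3.2
= 268 + 5.28 + 3.20
= 276.48 mOsm/kg

276.5 mOsm/kg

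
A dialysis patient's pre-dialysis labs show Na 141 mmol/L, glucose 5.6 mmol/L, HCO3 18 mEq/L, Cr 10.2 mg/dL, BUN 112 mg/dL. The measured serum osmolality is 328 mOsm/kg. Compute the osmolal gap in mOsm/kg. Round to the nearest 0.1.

0.4 mOsm/kg

Calculated osmolality = 2·Na + glucose + BUN/2.8
= 2·141 + 5.6 + 112/2.8
= 282 + 5.60 + 40
= 327.6 mOsm/kg ≈ 327.6 mOsm/kg
Osmolar gap = measured − calculated = 328 − 327.6 = 0.4 mOsm/kg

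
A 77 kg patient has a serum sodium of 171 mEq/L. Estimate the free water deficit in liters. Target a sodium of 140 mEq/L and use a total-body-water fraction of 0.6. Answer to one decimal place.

10.2 L

TBW = 0.6 · 77 = 46.2 L
Free water deficit = TBW · (Na/140 − 1)
= 46.2 · (171/140 − 1)
= 46.2 · 0.2214
= 10.23 L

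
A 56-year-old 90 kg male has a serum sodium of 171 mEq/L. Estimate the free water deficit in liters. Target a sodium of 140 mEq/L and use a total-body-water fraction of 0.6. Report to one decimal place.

12.0 L

TBW = 0.6 · 90 = 54 L
Free water deficit = TBW · (Na/140 − 1)
= 54 · (171/140 − 1)
= 54 · 0.2214
= 11.96 L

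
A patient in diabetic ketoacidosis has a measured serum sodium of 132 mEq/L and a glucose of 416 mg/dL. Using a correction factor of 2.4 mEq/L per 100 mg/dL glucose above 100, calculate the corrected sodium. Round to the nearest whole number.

140 mEq/L

Corrected Na = measured Na + 2.4 · (glucose − 100)/100
= 132 + 2.4 · (416 − 100)/100
= 132 + 7.6
= 139.6 mEq/L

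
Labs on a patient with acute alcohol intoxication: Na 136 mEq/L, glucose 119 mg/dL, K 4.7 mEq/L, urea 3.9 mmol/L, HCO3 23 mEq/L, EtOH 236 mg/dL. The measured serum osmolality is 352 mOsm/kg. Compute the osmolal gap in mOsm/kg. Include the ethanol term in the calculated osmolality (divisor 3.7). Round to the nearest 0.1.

Calculated osmolality = 2·Na + glucose/18 + urea + ethanol/3.7
= 2·136 + 119/18 + 3.9 + 236/3.7
= 272 + 6.61 + 3.90 + 63.78
= 346.29 mOsm/kg ≈ 346.3 mOsm/kg
Osmolar gap = measured − calculated = 352 − 346.3 = 5.7 mOsm/kg

5.7 mOsm/kg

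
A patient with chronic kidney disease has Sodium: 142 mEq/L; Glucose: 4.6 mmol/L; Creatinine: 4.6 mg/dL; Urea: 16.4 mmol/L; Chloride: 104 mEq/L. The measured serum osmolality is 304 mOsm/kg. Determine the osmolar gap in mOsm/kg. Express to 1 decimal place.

-1.0 mOsm/kg

Calculated osmolality = 2·Na + glucose + urea
= 2·142 + 4.6 + 16.4
= 284 + 4.60 + 16.40
= 305 mOsm/kg ≈ 305.0 mOsm/kg
Osmolar gap = measured − calculated = 304 − 305.0 = -1.0 mOsm/kg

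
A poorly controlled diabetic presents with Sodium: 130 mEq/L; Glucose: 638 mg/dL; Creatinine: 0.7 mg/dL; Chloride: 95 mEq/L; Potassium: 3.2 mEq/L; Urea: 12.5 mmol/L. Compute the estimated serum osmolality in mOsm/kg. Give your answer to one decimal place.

307.9 mOsm/kg

Calculated osmolality = 2·Na + glucose/18 + urea
= 2·130 + 638/18 + 12.5
= 260 + 35.44 + 12.50
= 307.94 mOsm/kg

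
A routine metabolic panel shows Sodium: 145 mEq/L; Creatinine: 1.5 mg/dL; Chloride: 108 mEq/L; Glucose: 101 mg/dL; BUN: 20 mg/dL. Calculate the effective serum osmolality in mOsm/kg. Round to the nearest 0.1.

Effective osmolality excludes urea (freely permeant across cell membranes):
2·Na + glucose/18
= 2·145 + 101/18
= 290 + 5.61
= 295.61 mOsm/kg

295.6 mOsm/kg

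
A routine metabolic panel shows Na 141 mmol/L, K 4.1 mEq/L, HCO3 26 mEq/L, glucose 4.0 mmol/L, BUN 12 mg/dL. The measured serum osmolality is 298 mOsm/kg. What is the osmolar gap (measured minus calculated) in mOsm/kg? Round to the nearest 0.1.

7.7 mOsm/kg

Calculated osmolality = 2·Na + glucose + BUN/2.8
= 2·141 + 4 + 12/2.8
= 282 + 4 + 4.29
= 290.29 mOsm/kg ≈ 290.3 mOsm/kg
Osmolar gap = measured − calculated = 298 − 290.3 = 7.7 mOsm/kg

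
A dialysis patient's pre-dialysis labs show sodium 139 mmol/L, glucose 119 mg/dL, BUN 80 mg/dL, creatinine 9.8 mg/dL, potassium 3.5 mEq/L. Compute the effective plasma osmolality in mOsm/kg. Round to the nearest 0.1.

284.6 mOsm/kg

Effective osmolality excludes urea (freely permeant across cell membranes):
2·Na + glucose/18
= 2·139 + 119/18
= 278 + 6.61
= 284.61 mOsm/kg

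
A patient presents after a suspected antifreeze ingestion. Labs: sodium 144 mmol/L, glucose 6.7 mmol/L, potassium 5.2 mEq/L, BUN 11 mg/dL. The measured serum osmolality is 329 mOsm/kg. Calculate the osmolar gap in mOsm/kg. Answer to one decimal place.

Calculated osmolality = 2·Na + glucose + BUN/2.8
= 2·144 + 6.7 + 11/2.8
= 288 + 6.70 + 3.93
= 298.63 mOsm/kg ≈ 298.6 mOsm/kg
Osmolar gap = measured − calculated = 329 − 298.6 = 30.4 mOsm/kg

30.4 mOsm/kg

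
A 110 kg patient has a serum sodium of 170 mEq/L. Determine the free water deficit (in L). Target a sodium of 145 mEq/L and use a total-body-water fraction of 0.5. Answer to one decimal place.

9.5 L

TBW = 0.5 · 110 = 55 L
Free water deficit = TBW · (Na/145 − 1)
= 55 · (170/145 − 1)
= 55 · 0.1724
= 9.48 L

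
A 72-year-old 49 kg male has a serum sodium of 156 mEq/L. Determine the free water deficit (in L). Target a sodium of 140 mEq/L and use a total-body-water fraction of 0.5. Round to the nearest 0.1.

2.8 L

TBW = 0.5 · 49 = 24.5 L
Free water deficit = TBW · (Na/140 − 1)
= 24.5 · (156/140 − 1)
= 24.5 · 0.1143
= 2.8 L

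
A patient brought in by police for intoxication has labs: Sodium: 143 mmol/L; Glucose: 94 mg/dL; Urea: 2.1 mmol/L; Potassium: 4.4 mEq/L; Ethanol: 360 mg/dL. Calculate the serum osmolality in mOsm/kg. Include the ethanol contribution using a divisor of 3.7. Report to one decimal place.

Calculated osmolality = 2·Na + glucose/18 + urea + ethanol/3.7
= 2·143 + 94/18 + 2.1 + 360/3.7
= 286 + 5.22 + 2.10 + 97.30
= 390.62 mOsm/kg

390.6 mOsm/kg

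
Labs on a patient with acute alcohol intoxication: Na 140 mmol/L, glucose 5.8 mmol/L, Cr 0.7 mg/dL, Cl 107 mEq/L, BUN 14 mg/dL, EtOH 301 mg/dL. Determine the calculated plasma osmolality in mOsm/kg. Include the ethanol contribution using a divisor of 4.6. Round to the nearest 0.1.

Calculated osmolality = 2·Na + glucose + BUN/2.8 + ethanol/4.6
= 2·140 + 5.8 + 14/2.8 + 301/4.6
= 280 + 5.80 + 5 + 65.43
= 356.23 mOsm/kg

356.2 mOsm/kg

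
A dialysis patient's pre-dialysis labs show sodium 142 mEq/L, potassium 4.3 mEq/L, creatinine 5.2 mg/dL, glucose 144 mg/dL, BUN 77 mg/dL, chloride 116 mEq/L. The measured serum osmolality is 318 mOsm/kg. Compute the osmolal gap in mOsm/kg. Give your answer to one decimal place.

-1.5 mOsm/kg

Calculated osmolality = 2·Na + glucose/18 + BUN/2.8
= 2·142 + 144/18 + 77/2.8
= 284 + 8 + 27.50
= 319.5 mOsm/kg ≈ 319.5 mOsm/kg
Osmolar gap = measured − calculated = 318 − 319.5 = -1.5 mOsm/kg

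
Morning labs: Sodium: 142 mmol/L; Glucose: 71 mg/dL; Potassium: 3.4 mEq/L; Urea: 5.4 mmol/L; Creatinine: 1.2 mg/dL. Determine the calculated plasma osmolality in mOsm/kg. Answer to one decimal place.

293.3 mOsm/kg

Calculated osmolality = 2·Na + glucose/18 + urea
= 2·142 + 71/18 + 5.4
= 284 + 3.94 + 5.40
= 293.34 mOsm/kg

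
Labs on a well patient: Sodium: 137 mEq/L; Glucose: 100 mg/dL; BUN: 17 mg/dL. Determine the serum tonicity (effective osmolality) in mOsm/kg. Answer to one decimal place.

Effective osmolality excludes urea (freely permeant across cell membranes):
2·Na + glucose/18
= 2·137 + 100/18
= 274 + 5.56
= 279.56 mOsm/kg

279.6 mOsm/kg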